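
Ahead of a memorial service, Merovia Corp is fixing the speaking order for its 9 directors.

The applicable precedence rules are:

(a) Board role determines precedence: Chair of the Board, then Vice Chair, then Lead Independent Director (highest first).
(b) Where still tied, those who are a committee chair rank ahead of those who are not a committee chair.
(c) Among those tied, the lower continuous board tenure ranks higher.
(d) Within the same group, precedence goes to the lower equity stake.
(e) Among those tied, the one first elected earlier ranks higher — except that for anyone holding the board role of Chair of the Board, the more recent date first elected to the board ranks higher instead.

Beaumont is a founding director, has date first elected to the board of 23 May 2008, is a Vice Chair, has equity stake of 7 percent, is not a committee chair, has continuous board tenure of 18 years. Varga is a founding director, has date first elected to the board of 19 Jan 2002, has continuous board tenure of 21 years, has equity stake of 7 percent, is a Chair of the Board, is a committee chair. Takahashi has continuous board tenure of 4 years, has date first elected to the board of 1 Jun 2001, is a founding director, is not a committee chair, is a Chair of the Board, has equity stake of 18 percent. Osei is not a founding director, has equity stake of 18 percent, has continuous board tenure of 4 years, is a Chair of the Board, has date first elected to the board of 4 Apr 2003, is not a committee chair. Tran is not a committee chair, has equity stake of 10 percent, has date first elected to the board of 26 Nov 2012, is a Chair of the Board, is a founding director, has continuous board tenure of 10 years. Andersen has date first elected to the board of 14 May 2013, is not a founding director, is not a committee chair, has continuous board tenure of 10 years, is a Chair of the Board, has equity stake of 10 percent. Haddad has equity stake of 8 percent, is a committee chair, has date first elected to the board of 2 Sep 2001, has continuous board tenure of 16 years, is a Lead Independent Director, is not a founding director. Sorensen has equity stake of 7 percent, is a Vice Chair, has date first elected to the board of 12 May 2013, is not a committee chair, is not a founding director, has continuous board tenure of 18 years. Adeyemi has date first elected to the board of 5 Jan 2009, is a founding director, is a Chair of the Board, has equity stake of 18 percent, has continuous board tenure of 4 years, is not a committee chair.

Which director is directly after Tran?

By board role: Varga, Adeyemi, Osei, Takahashi, Andersen and Tran (Chair of the Board); then Beaumont and Sorensen (Vice Chair); then Haddad (Lead Independent Director).
Among Varga, Adeyemi, Osei, Takahashi, Andersen and Tran, a committee chair before not a committee chair: Varga (a committee chair) before Adeyemi, Osei, Takahashi, Andersen and Tran (not a committee chair).
Among Adeyemi, Osei, Takahashi, Andersen and Tran, by continuous board tenure (lower first): Adeyemi, Osei and Takahashi (4 years) before Andersen and Tran (10 years).
Adeyemi, Osei and Takahashi all have equity stake 18 percent, so the next rule applies.
Among Adeyemi, Osei and Takahashi, by date first elected to the board (later first) (reversed rule for this group): Adeyemi (5 Jan 2009) before Osei (4 Apr 2003) before Takahashi (1 Jun 2001).
Andersen and Tran both have equity stake 10 percent, so the next rule applies.
Among Andersen and Tran, by date first elected to the board (later first) (reversed rule for this group): Andersen (14 May 2013) before Tran (26 Nov 2012).
Beaumont and Sorensen are each not a committee chair, so the next rule applies.
Beaumont and Sorensen both have continuous board tenure 18 years, so the next rule applies.
Beaumont and Sorensen both have equity stake 7 percent, so the next rule applies.
Among Beaumont and Sorensen, by date first elected to the board (earlier first): Beaumont (23 May 2008) before Sorensen (12 May 2013).
Order: Varga, Adeyemi, Osei, Takahashi, Andersen, Tran, Beaumont, Sorensen, Haddad.

Beaumont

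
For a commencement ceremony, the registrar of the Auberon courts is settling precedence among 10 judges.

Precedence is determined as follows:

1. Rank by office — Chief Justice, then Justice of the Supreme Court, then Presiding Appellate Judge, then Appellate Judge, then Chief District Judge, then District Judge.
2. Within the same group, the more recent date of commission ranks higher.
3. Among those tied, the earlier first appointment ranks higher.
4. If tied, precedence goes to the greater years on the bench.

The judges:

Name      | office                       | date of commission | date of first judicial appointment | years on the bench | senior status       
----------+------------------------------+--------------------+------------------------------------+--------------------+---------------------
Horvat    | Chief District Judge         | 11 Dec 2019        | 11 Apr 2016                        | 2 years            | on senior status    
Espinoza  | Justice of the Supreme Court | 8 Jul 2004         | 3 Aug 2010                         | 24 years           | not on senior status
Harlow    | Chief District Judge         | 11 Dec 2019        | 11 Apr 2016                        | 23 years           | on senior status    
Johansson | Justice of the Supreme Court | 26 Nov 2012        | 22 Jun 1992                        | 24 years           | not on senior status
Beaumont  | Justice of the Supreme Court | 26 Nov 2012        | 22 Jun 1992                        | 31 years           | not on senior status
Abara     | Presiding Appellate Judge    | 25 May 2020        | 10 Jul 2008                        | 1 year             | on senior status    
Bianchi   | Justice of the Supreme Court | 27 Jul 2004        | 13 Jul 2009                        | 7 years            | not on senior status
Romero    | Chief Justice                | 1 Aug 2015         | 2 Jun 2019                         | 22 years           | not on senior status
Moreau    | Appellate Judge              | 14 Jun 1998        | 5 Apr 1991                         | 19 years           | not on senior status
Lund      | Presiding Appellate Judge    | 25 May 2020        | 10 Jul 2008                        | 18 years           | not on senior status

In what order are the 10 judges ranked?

By office: Romero (Chief Justice); then Beaumont, Johansson, Bianchi and Espinoza (Justice of the Supreme Court); then Lund and Abara (Presiding Appellate Judge); then Moreau (Appellate Judge); then Harlow and Horvat (Chief District Judge).
Among Beaumont, Johansson, Bianchi and Espinoza, by date of commission (later first): Beaumont and Johansson (26 Nov 2012) before Bianchi (27 Jul 2004) before Espinoza (8 Jul 2004).
Beaumont and Johansson both have date of first judicial appointment 22 Jun 1992, so the next rule applies.
Among Beaumont and Johansson, by years on the bench (higher first): Beaumont (31 years) before Johansson (24 years).
Lund and Abara both have date of commission 25 May 2020, so the next rule applies.
Lund and Abara both have date of first judicial appointment 10 Jul 2008, so the next rule applies.
Among Lund and Abara, by years on the bench (higher first): Lund (18 years) before Abara (1 year).
Harlow and Horvat both have date of commission 11 Dec 2019, so the next rule applies.
Harlow and Horvat both have date of first judicial appointment 11 Apr 2016, so the next rule applies.
Among Harlow and Horvat, by years on the bench (higher first): Harlow (23 years) before Horvat (2 years).
Full order: Romero, Beaumont, Johansson, Bianchi, Espinoza, Lund, Abara, Moreau, Harlow, Horvat.

Romero, Beaumont, Johansson, Bianchi, Espinoza, Lund, Abara, Moreau, Harlow, Horvat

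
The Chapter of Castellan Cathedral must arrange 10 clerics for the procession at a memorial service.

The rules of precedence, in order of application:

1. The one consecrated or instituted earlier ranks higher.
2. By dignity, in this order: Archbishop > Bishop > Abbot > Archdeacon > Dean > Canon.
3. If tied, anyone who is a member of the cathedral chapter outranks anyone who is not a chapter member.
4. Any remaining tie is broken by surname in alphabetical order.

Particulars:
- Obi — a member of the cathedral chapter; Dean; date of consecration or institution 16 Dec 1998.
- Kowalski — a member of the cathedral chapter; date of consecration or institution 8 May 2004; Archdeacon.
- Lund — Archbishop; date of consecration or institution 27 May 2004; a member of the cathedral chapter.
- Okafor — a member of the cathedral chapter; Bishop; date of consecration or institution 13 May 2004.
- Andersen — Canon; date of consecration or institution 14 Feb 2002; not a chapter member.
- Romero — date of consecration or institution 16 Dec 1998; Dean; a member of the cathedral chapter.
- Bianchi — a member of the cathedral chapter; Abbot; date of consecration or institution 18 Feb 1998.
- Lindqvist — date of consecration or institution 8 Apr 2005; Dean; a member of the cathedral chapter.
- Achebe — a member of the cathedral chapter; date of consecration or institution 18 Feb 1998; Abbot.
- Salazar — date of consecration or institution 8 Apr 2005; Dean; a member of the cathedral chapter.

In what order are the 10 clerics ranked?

By date of consecration or institution (earlier first): Achebe and Bianchi (both 18 Feb 1998); then Obi and Romero (both 16 Dec 1998); then Andersen (14 Feb 2002); then Kowalski (8 May 2004); then Okafor (13 May 2004); then Lund (27 May 2004); then Lindqvist and Salazar (both 8 Apr 2005).
Achebe and Bianchi are each Abbot, so the next rule applies.
Achebe and Bianchi are each a member of the cathedral chapter, so the next rule applies.
Among Achebe and Bianchi, alphabetically by surname: Achebe before Bianchi.
Obi and Romero are each Dean, so the next rule applies.
Obi and Romero are each a member of the cathedral chapter, so the next rule applies.
Among Obi and Romero, alphabetically by surname: Obi before Romero.
Lindqvist and Salazar are each Dean, so the next rule applies.
Lindqvist and Salazar are each a member of the cathedral chapter, so the next rule applies.
Among Lindqvist and Salazar, alphabetically by surname: Lindqvist before Salazar.
Full order: Achebe, Bianchi, Obi, Romero, Andersen, Kowalski, Okafor, Lund, Lindqvist, Salazar.

Achebe, Bianchi, Obi, Romero, Andersen, Kowalski, Okafor, Lund, Lindqvist, Salazar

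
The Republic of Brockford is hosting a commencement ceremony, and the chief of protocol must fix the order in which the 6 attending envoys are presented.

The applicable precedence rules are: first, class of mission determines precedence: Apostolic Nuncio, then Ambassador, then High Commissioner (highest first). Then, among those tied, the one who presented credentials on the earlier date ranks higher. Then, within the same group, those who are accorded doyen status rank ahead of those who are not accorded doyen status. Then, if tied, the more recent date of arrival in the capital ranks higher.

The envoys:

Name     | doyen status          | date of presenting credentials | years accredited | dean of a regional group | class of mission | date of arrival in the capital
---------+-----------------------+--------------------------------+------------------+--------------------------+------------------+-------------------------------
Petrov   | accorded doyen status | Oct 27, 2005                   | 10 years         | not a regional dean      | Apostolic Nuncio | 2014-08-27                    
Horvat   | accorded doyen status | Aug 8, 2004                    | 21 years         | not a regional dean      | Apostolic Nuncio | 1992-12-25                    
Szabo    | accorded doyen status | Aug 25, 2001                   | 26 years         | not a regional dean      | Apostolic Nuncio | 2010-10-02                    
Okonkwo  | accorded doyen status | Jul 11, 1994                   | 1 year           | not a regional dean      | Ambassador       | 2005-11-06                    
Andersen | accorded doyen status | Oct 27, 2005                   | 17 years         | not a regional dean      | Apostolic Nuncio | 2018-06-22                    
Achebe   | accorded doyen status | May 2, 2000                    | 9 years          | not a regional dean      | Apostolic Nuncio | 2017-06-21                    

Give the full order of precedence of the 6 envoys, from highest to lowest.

Achebe, Szabo, Horvat, Andersen, Petrov, Okonkwo

By class of mission: Achebe, Szabo, Horvat, Andersen and Petrov (Apostolic Nuncio); then Okonkwo (Ambassador).
Among Achebe, Szabo, Horvat, Andersen and Petrov, by date of presenting credentials (earlier first): Achebe (May 2, 2000) before Szabo (Aug 25, 2001) before Horvat (Aug 8, 2004) before Andersen and Petrov (Oct 27, 2005).
Andersen and Petrov are each accorded doyen status, so the next rule applies.
Among Andersen and Petrov, by date of arrival in the capital (later first): Andersen (2018-06-22) before Petrov (2014-08-27).
Full order: Achebe, Szabo, Horvat, Andersen, Petrov, Okonkwo.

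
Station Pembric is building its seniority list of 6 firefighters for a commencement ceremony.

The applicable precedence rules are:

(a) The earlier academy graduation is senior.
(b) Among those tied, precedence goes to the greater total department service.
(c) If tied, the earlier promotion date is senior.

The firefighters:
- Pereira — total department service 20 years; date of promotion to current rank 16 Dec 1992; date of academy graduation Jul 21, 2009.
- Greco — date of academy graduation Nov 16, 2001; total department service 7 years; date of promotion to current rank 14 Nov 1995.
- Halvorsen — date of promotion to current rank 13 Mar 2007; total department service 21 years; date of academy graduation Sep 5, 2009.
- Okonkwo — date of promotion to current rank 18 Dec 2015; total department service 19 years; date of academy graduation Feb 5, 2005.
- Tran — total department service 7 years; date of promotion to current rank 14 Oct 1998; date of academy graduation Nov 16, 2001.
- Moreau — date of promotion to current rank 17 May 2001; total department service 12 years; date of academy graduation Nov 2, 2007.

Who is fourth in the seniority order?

Moreau

By date of academy graduation (earlier first): Greco and Tran (both Nov 16, 2001); then Okonkwo (Feb 5, 2005); then Moreau (Nov 2, 2007); then Pereira (Jul 21, 2009); then Halvorsen (Sep 5, 2009).
Greco and Tran both have total department service 7 years, so the next rule applies.
Among Greco and Tran, by date of promotion to current rank (earlier first): Greco (14 Nov 1995) before Tran (14 Oct 1998).
Order: Greco, Tran, Okonkwo, Moreau, Pereira, Halvorsen.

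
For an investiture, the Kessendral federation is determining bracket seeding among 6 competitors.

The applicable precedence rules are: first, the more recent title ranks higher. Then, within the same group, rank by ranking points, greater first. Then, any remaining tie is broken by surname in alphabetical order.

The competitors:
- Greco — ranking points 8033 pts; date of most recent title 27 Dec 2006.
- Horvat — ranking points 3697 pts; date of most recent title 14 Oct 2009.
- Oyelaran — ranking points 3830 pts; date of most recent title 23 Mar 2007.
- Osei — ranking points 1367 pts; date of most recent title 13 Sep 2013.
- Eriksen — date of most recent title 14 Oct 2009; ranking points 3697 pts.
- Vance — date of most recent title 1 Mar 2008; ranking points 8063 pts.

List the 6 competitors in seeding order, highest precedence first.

Osei, Eriksen, Horvat, Vance, Oyelaran, Greco

By date of most recent title (later first): Osei (13 Sep 2013); then Eriksen and Horvat (both 14 Oct 2009); then Vance (1 Mar 2008); then Oyelaran (23 Mar 2007); then Greco (27 Dec 2006).
Eriksen and Horvat both have ranking points 3697 pts, so the next rule applies.
Among Eriksen and Horvat, alphabetically by surname: Eriksen before Horvat.
Full order: Osei, Eriksen, Horvat, Vance, Oyelaran, Greco.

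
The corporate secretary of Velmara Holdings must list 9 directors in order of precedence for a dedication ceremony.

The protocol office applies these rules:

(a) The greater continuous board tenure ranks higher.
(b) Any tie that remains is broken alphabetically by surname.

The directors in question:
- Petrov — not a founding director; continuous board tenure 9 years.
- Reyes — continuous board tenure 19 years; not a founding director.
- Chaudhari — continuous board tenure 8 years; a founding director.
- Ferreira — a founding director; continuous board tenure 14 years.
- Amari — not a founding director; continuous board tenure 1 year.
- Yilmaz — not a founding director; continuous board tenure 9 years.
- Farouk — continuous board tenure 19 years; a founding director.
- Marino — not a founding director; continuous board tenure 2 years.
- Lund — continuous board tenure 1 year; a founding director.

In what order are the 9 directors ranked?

Farouk, Reyes, Ferreira, Petrov, Yilmaz, Chaudhari, Marino, Amari, Lund

By continuous board tenure (higher first): Farouk and Reyes (both 19 years); then Ferreira (14 years); then Petrov and Yilmaz (both 9 years); then Chaudhari (8 years); then Marino (2 years); then Amari and Lund (both 1 year).
Among Farouk and Reyes, alphabetically by surname: Farouk before Reyes.
Among Petrov and Yilmaz, alphabetically by surname: Petrov before Yilmaz.
Among Amari and Lund, alphabetically by surname: Amari before Lund.
Full order: Farouk, Reyes, Ferreira, Petrov, Yilmaz, Chaudhari, Marino, Amari, Lund.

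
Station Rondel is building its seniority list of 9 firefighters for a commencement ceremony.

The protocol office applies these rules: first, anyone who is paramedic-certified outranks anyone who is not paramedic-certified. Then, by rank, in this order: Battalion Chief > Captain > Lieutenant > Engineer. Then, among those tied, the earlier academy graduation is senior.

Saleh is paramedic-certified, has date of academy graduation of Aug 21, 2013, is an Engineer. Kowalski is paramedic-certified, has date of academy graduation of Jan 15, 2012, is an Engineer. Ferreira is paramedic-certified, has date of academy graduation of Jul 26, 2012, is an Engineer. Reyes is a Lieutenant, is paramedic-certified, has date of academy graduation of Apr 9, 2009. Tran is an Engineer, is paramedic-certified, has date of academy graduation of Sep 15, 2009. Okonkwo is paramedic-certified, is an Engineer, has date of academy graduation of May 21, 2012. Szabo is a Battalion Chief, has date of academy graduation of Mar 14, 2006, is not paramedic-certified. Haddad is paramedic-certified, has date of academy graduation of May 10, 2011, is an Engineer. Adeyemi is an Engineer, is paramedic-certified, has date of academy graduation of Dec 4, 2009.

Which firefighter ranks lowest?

Szabo

By the first rule: Reyes, Tran, Adeyemi, Haddad, Kowalski, Okonkwo, Ferreira and Saleh (each paramedic-certified); then Szabo (not paramedic-certified).
Among Reyes, Tran, Adeyemi, Haddad, Kowalski, Okonkwo, Ferreira and Saleh, by rank: Reyes (Lieutenant) before Tran, Adeyemi, Haddad, Kowalski, Okonkwo, Ferreira and Saleh (Engineer).
Among Tran, Adeyemi, Haddad, Kowalski, Okonkwo, Ferreira and Saleh, by date of academy graduation (earlier first): Tran (Sep 15, 2009) before Adeyemi (Dec 4, 2009) before Haddad (May 10, 2011) before Kowalski (Jan 15, 2012) before Okonkwo (May 21, 2012) before Ferreira (Jul 26, 2012) before Saleh (Aug 21, 2013).
Order: Reyes, Tran, Adeyemi, Haddad, Kowalski, Okonkwo, Ferreira, Saleh, Szabo.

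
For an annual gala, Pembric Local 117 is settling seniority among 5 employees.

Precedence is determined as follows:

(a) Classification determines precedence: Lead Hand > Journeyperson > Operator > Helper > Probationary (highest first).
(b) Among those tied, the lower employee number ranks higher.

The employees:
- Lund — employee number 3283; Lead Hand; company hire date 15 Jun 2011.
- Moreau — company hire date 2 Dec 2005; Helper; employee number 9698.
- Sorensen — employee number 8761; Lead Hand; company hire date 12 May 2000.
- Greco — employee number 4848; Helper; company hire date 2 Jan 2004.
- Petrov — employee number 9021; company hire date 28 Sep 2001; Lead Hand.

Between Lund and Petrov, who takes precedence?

Lund

By classification: Lund, Sorensen and Petrov (Lead Hand); then Greco and Moreau (Helper).
Among Lund, Sorensen and Petrov, by employee number (lower first): Lund (3283) before Sorensen (8761) before Petrov (9021).
Among Greco and Moreau, by employee number (lower first): Greco (4848) before Moreau (9698).
So Lund takes precedence.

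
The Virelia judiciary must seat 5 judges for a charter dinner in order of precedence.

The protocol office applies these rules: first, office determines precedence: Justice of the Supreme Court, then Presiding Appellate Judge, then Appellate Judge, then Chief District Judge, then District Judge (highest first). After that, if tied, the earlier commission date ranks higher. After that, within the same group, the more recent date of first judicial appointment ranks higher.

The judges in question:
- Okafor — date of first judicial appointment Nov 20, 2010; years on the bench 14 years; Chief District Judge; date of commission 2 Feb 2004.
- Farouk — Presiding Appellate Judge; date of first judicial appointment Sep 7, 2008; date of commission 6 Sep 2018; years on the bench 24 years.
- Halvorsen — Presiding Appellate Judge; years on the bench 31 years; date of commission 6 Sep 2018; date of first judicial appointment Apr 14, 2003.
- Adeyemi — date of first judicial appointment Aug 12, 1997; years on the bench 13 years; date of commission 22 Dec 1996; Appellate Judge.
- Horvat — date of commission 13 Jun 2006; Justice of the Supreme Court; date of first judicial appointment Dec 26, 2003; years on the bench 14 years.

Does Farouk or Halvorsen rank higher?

Farouk

By office: Horvat (Justice of the Supreme Court); then Farouk and Halvorsen (Presiding Appellate Judge); then Adeyemi (Appellate Judge); then Okafor (Chief District Judge).
Farouk and Halvorsen both have date of commission 6 Sep 2018, so the next rule applies.
Among Farouk and Halvorsen, by date of first judicial appointment (later first): Farouk (Sep 7, 2008) before Halvorsen (Apr 14, 2003).
So Farouk takes precedence.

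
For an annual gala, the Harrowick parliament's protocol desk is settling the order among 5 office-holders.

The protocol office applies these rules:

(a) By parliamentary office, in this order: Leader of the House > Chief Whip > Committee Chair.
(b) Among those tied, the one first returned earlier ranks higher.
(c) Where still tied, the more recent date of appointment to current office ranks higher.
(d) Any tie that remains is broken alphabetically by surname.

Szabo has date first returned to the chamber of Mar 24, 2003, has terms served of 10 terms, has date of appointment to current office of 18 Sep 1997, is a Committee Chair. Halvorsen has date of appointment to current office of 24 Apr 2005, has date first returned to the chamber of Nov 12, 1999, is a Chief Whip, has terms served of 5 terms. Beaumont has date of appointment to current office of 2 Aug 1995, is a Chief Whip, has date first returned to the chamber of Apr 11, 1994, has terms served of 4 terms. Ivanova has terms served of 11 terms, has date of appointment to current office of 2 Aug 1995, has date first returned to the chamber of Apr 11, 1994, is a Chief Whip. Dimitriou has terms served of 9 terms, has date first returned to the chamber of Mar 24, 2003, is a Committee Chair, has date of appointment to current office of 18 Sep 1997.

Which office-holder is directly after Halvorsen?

Dimitriou

By parliamentary office: Beaumont, Ivanova and Halvorsen (Chief Whip); then Dimitriou and Szabo (Committee Chair).
Among Beaumont, Ivanova and Halvorsen, by date first returned to the chamber (earlier first): Beaumont and Ivanova (Apr 11, 1994) before Halvorsen (Nov 12, 1999).
Beaumont and Ivanova both have date of appointment to current office 2 Aug 1995, so the next rule applies.
Among Beaumont and Ivanova, alphabetically by surname: Beaumont before Ivanova.
Dimitriou and Szabo both have date first returned to the chamber Mar 24, 2003, so the next rule applies.
Dimitriou and Szabo both have date of appointment to current office 18 Sep 1997, so the next rule applies.
Among Dimitriou and Szabo, alphabetically by surname: Dimitriou before Szabo.
Order: Beaumont, Ivanova, Halvorsen, Dimitriou, Szabo.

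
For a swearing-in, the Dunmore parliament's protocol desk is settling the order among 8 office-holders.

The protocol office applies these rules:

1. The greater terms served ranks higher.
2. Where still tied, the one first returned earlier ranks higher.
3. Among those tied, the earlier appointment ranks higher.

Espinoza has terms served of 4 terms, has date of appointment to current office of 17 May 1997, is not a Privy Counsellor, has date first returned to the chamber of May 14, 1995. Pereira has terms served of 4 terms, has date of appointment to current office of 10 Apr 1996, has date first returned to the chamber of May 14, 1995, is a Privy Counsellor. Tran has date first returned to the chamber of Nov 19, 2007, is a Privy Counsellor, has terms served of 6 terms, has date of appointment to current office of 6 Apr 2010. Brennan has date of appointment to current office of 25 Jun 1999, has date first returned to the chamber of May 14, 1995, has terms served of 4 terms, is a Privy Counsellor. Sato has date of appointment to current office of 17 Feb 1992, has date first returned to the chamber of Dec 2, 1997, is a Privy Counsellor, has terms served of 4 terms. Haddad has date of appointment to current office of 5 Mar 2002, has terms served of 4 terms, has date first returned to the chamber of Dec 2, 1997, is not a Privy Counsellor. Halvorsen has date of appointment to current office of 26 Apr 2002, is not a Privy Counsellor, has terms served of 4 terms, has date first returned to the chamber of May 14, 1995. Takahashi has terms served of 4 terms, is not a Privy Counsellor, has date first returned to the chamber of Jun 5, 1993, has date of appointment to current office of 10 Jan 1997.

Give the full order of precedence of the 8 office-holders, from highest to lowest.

Tran, Takahashi, Pereira, Espinoza, Brennan, Halvorsen, Sato, Haddad

By terms served (higher first): Tran (6 terms); then Takahashi, Pereira, Espinoza, Brennan, Halvorsen, Sato and Haddad (each 4 terms).
Among Takahashi, Pereira, Espinoza, Brennan, Halvorsen, Sato and Haddad, by date first returned to the chamber (earlier first): Takahashi (Jun 5, 1993) before Pereira, Espinoza, Brennan and Halvorsen (May 14, 1995) before Sato and Haddad (Dec 2, 1997).
Among Pereira, Espinoza, Brennan and Halvorsen, by date of appointment to current office (earlier first): Pereira (10 Apr 1996) before Espinoza (17 May 1997) before Brennan (25 Jun 1999) before Halvorsen (26 Apr 2002).
Among Sato and Haddad, by date of appointment to current office (earlier first): Sato (17 Feb 1992) before Haddad (5 Mar 2002).
Full order: Tran, Takahashi, Pereira, Espinoza, Brennan, Halvorsen, Sato, Haddad.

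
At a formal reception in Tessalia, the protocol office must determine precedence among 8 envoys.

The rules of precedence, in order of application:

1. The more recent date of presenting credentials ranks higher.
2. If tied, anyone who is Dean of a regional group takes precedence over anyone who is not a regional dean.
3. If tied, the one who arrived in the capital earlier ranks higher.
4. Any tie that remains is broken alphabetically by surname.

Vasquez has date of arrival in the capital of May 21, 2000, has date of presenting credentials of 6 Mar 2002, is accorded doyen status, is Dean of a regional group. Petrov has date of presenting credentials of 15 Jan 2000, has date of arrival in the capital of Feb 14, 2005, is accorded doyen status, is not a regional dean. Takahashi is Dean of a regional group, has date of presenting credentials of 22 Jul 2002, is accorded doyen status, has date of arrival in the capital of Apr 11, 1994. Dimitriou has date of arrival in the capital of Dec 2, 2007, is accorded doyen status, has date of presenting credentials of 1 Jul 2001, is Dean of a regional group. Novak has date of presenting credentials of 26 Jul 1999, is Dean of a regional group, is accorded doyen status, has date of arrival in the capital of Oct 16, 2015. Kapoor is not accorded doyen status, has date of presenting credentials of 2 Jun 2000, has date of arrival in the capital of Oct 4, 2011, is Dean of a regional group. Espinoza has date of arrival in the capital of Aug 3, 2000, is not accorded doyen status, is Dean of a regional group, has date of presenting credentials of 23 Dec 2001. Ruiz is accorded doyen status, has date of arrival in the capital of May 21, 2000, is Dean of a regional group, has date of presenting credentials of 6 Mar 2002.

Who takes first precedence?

By date of presenting credentials (later first): Takahashi (22 Jul 2002); then Ruiz and Vasquez (both 6 Mar 2002); then Espinoza (23 Dec 2001); then Dimitriou (1 Jul 2001); then Kapoor (2 Jun 2000); then Petrov (15 Jan 2000); then Novak (26 Jul 1999).
Ruiz and Vasquez are each Dean of a regional group, so the next rule applies.
Ruiz and Vasquez both have date of arrival in the capital May 21, 2000, so the next rule applies.
Among Ruiz and Vasquez, alphabetically by surname: Ruiz before Vasquez.
Order: Takahashi, Ruiz, Vasquez, Espinoza, Dimitriou, Kapoor, Petrov, Novak.

Takahashi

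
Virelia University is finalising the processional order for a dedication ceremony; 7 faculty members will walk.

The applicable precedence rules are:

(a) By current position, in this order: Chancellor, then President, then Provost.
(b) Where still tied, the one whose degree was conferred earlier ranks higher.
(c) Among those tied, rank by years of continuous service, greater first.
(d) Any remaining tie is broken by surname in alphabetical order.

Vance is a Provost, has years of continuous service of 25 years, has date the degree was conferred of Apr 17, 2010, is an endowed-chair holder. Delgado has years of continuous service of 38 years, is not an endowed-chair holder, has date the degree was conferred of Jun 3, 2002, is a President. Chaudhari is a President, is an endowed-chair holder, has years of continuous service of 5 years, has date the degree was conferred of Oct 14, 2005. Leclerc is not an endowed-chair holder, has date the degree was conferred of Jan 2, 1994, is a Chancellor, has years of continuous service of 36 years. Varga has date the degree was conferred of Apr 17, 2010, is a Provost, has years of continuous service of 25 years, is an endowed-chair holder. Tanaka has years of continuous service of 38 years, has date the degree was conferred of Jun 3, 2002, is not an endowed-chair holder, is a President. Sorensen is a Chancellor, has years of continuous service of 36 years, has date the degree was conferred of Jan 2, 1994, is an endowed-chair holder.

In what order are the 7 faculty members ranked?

Leclerc, Sorensen, Delgado, Tanaka, Chaudhari, Vance, Varga

By current position: Leclerc and Sorensen (Chancellor); then Delgado, Tanaka and Chaudhari (President); then Vance and Varga (Provost).
Leclerc and Sorensen both have date the degree was conferred Jan 2, 1994, so the next rule applies.
Leclerc and Sorensen both have years of continuous service 36 years, so the next rule applies.
Among Leclerc and Sorensen, alphabetically by surname: Leclerc before Sorensen.
Among Delgado, Tanaka and Chaudhari, by date the degree was conferred (earlier first): Delgado and Tanaka (Jun 3, 2002) before Chaudhari (Oct 14, 2005).
Delgado and Tanaka both have years of continuous service 38 years, so the next rule applies.
Among Delgado and Tanaka, alphabetically by surname: Delgado before Tanaka.
Vance and Varga both have date the degree was conferred Apr 17, 2010, so the next rule applies.
Vance and Varga both have years of continuous service 25 years, so the next rule applies.
Among Vance and Varga, alphabetically by surname: Vance before Varga.
Full order: Leclerc, Sorensen, Delgado, Tanaka, Chaudhari, Vance, Varga.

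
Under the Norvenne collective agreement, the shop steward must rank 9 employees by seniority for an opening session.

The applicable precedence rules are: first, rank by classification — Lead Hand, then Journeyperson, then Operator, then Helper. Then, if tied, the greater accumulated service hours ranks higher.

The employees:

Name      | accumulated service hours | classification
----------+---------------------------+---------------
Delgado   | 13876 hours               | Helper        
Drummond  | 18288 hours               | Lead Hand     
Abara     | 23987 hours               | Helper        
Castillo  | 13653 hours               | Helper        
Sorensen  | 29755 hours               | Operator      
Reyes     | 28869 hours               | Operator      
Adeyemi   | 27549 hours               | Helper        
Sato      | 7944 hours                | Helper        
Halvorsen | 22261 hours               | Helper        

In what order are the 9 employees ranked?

Drummond, Sorensen, Reyes, Adeyemi, Abara, Halvorsen, Delgado, Castillo, Sato

By classification: Drummond (Lead Hand); then Sorensen and Reyes (Operator); then Adeyemi, Abara, Halvorsen, Delgado, Castillo and Sato (Helper).
Among Sorensen and Reyes, by accumulated service hours (higher first): Sorensen (29755 hours) before Reyes (28869 hours).
Among Adeyemi, Abara, Halvorsen, Delgado, Castillo and Sato, by accumulated service hours (higher first): Adeyemi (27549 hours) before Abara (23987 hours) before Halvorsen (22261 hours) before Delgado (13876 hours) before Castillo (13653 hours) before Sato (7944 hours).
Full order: Drummond, Sorensen, Reyes, Adeyemi, Abara, Halvorsen, Delgado, Castillo, Sato.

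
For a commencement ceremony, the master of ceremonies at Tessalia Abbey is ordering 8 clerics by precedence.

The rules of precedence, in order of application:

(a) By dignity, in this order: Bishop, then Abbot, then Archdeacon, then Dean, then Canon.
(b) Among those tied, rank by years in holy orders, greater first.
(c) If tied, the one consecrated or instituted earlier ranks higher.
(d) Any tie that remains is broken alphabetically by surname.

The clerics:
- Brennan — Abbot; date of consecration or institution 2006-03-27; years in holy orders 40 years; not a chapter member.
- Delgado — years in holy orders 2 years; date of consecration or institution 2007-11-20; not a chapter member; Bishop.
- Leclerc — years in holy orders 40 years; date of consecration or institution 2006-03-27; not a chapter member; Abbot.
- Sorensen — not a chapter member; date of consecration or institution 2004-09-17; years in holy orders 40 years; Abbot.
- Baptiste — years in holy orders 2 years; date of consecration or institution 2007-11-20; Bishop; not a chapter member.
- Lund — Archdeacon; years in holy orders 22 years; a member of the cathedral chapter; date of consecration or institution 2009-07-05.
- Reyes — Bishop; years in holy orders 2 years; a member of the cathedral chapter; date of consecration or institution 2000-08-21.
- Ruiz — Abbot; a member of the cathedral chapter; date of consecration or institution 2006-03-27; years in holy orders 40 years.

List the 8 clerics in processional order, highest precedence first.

By dignity: Reyes, Baptiste and Delgado (Bishop); then Sorensen, Brennan, Leclerc and Ruiz (Abbot); then Lund (Archdeacon).
Reyes, Baptiste and Delgado all have years in holy orders 2 years, so the next rule applies.
Among Reyes, Baptiste and Delgado, by date of consecration or institution (earlier first): Reyes (2000-08-21) before Baptiste and Delgado (2007-11-20).
Among Baptiste and Delgado, alphabetically by surname: Baptiste before Delgado.
Sorensen, Brennan, Leclerc and Ruiz all have years in holy orders 40 years, so the next rule applies.
Among Sorensen, Brennan, Leclerc and Ruiz, by date of consecration or institution (earlier first): Sorensen (2004-09-17) before Brennan, Leclerc and Ruiz (2006-03-27).
Among Brennan, Leclerc and Ruiz, alphabetically by surname: Brennan before Leclerc before Ruiz.
Full order: Reyes, Baptiste, Delgado, Sorensen, Brennan, Leclerc, Ruiz, Lund.

Reyes, Baptiste, Delgado, Sorensen, Brennan, Leclerc, Ruiz, Lund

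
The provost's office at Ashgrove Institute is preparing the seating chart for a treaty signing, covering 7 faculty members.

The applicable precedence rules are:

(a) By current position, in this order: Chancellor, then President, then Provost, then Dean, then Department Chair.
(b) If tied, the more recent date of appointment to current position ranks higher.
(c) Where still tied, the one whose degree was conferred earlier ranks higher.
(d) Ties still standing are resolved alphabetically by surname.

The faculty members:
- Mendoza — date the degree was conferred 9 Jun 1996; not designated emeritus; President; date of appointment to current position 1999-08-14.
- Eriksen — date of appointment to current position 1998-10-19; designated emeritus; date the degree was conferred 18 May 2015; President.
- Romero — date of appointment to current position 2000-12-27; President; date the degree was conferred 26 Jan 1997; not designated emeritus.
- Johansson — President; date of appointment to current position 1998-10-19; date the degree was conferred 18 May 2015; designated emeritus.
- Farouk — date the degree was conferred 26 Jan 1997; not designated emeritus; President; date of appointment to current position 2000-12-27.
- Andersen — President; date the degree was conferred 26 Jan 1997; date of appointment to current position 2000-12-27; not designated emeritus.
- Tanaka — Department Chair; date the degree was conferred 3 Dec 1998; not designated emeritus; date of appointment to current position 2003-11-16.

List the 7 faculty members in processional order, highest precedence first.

Andersen, Farouk, Romero, Mendoza, Eriksen, Johansson, Tanaka

By current position: Andersen, Farouk, Romero, Mendoza, Eriksen and Johansson (President); then Tanaka (Department Chair).
Among Andersen, Farouk, Romero, Mendoza, Eriksen and Johansson, by date of appointment to current position (later first): Andersen, Farouk and Romero (2000-12-27) before Mendoza (1999-08-14) before Eriksen and Johansson (1998-10-19).
Andersen, Farouk and Romero all have date the degree was conferred 26 Jan 1997, so the next rule applies.
Among Andersen, Farouk and Romero, alphabetically by surname: Andersen before Farouk before Romero.
Eriksen and Johansson both have date the degree was conferred 18 May 2015, so the next rule applies.
Among Eriksen and Johansson, alphabetically by surname: Eriksen before Johansson.
Full order: Andersen, Farouk, Romero, Mendoza, Eriksen, Johansson, Tanaka.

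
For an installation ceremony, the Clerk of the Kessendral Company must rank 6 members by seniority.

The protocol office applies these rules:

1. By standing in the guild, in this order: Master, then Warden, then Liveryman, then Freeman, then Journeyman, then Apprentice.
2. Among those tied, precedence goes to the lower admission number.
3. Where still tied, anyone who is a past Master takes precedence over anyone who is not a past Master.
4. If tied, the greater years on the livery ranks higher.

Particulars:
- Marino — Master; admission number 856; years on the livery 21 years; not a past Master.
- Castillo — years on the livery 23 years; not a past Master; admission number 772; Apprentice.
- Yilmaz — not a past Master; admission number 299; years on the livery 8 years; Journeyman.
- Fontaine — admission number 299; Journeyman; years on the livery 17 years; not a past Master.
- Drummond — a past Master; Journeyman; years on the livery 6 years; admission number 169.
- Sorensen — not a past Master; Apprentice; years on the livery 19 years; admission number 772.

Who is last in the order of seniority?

Sorensen

By standing in the guild: Marino (Master); then Drummond, Fontaine and Yilmaz (Journeyman); then Castillo and Sorensen (Apprentice).
Among Drummond, Fontaine and Yilmaz, by admission number (lower first): Drummond (169) before Fontaine and Yilmaz (299).
Fontaine and Yilmaz are each not a past Master, so the next rule applies.
Among Fontaine and Yilmaz, by years on the livery (higher first): Fontaine (17 years) before Yilmaz (8 years).
Castillo and Sorensen both have admission number 772, so the next rule applies.
Castillo and Sorensen are each not a past Master, so the next rule applies.
Among Castillo and Sorensen, by years on the livery (higher first): Castillo (23 years) before Sorensen (19 years).
Order: Marino, Drummond, Fontaine, Yilmaz, Castillo, Sorensen.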